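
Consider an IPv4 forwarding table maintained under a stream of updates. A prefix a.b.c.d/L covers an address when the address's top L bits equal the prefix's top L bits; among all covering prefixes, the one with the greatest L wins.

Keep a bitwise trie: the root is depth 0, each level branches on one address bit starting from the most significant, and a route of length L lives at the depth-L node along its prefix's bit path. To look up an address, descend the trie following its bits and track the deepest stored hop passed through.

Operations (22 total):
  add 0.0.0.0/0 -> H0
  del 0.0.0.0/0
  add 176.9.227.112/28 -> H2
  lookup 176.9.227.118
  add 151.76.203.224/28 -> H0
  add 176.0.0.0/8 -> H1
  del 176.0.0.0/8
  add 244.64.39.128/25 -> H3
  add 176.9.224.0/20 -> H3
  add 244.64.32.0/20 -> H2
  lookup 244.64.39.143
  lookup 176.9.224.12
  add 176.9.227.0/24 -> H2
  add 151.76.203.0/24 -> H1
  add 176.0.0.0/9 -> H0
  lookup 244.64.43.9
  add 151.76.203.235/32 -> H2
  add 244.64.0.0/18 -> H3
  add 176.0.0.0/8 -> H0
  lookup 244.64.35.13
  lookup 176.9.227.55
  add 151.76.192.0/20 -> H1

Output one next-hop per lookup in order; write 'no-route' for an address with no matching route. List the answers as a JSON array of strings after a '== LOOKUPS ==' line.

Process each operation:
  add 0.0.0.0/0 -> H0 at depth 0
  del 0.0.0.0/0 (clear depth 0)
  add 176.9.227.112/28 -> H2 at depth 28
  Q 176.9.227.118: descend 1011000000001001111000110111 ; hops seen [H2] ; pick H2
  add 151.76.203.224/28 -> H0 at depth 28
  add 176.0.0.0/8 -> H1 at depth 8
  del 176.0.0.0/8 (clear depth 8)
  add 244.64.39.128/25 -> H3 at depth 25
  add 176.9.224.0/20 -> H3 at depth 20
  add 244.64.32.0/20 -> H2 at depth 20
  Q 244.64.39.143: descend 1111010001000000001001111 ; hops seen [H2,H3] ; pick H3
  Q 176.9.224.12: descend 1011000000001001111000 ; hops seen [H3] ; pick H3
  add 176.9.227.0/24 -> H2 at depth 24
  add 151.76.203.0/24 -> H1 at depth 24
  add 176.0.0.0/9 -> H0 at depth 9
  Q 244.64.43.9: descend 11110100010000000010 ; hops seen [H2] ; pick H2
  add 151.76.203.235/32 -> H2 at depth 32
  add 244.64.0.0/18 -> H3 at depth 18
  add 176.0.0.0/8 -> H0 at depth 8
  Q 244.64.35.13: descend 111101000100000000100 ; hops seen [H3,H2] ; pick H2
  Q 176.9.227.55: descend 1011000000001001111000110 ; hops seen [H0,H0,H3,H2] ; pick H2
  add 151.76.192.0/20 -> H1 at depth 20

== LOOKUPS ==
["H2","H3","H3","H2","H2","H2"]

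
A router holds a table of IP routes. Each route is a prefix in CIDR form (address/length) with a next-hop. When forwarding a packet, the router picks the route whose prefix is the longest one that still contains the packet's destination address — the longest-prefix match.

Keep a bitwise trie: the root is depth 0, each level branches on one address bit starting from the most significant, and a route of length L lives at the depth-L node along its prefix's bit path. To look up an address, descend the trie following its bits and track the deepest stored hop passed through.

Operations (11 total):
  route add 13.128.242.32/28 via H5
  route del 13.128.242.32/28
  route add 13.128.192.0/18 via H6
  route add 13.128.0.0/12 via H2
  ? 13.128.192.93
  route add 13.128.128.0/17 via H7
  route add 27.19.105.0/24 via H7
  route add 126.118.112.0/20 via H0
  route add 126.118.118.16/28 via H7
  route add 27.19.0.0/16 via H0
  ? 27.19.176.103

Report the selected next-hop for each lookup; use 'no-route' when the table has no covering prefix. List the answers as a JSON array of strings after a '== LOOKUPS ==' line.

Apply in order:
  add 13.128.242.32/28 -> H5 at depth 28
  - 13.128.242.32/28 clear@28
  add 13.128.192.0/18 -> H6 at depth 18
  add 13.128.0.0/12 -> H2 at depth 12
  ? 13.128.192.93  path d0:-→d1:-→d2:-→d3:-→d4:-→d5:-→d6:-→d7:-→d8:-→d9:-→d10:-→d11:-→d12:H2→d13:-→d14:-→d15:-→d16:-→d17:-→d18:H6  best=H6
  add 13.128.128.0/17 -> H7 at depth 17
  add 27.19.105.0/24 -> H7 at depth 24
  add 126.118.112.0/20 -> H0 at depth 20
  add 126.118.118.16/28 -> H7 at depth 28
  add 27.19.0.0/16 -> H0 at depth 16
  ? 27.19.176.103  path d0:-→d1:-→d2:-→d3:-→d4:-→d5:-→d6:-→d7:-→d8:-→d9:-→d10:-→d11:-→d12:-→d13:-→d14:-→d15:-→d16:H0  best=H0

== LOOKUPS ==
["H6","H0"]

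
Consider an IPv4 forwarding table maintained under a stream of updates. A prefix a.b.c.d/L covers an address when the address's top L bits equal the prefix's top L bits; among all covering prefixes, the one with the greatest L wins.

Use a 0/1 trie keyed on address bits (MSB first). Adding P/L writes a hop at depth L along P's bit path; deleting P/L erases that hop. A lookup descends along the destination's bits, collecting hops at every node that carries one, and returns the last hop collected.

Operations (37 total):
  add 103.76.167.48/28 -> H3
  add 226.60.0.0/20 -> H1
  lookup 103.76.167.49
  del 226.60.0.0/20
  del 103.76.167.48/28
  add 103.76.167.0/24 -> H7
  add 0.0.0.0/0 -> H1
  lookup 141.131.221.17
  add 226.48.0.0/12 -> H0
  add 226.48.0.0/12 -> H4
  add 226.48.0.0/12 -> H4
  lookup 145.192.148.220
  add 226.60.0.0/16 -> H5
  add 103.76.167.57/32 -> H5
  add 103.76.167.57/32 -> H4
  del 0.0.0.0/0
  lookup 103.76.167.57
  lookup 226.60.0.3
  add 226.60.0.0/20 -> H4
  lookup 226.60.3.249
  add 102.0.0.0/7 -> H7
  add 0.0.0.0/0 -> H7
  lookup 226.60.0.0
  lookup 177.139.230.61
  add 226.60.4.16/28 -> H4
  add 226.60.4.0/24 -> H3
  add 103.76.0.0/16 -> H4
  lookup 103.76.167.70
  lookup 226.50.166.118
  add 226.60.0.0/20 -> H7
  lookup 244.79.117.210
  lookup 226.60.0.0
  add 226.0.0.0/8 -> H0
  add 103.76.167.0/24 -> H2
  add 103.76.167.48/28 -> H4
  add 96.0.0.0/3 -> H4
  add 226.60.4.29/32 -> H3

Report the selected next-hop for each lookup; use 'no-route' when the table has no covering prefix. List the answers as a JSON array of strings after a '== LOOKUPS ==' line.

Apply in order:
  add 103.76.167.48/28 -> H3 at depth 28
  add 226.60.0.0/20 -> H1 at depth 20
  Q 103.76.167.49: descend 0110011101001100101001110011 ; hops seen [H3] ; pick H3
  del 226.60.0.0/20 (clear depth 20)
  del 103.76.167.48/28 (clear depth 28)
  add 103.76.167.0/24 -> H7 at depth 24
  add 0.0.0.0/0 -> H1 at depth 0
  Q 141.131.221.17: descend 1 ; hops seen [H1] ; pick H1
  add 226.48.0.0/12 -> H0 at depth 12
  add 226.48.0.0/12 -> H4 at depth 12
  add 226.48.0.0/12 -> H4 at depth 12
  Q 145.192.148.220: descend 1 ; hops seen [H1] ; pick H1
  add 226.60.0.0/16 -> H5 at depth 16
  add 103.76.167.57/32 -> H5 at depth 32
  add 103.76.167.57/32 -> H4 at depth 32
  del 0.0.0.0/0 (clear depth 0)
  Q 103.76.167.57: descend 01100111010011001010011100111001 ; hops seen [H7,H4] ; pick H4
  Q 226.60.0.3: descend 11100010001111000000 ; hops seen [H4,H5] ; pick H5
  add 226.60.0.0/20 -> H4 at depth 20
  Q 226.60.3.249: descend 11100010001111000000 ; hops seen [H4,H5,H4] ; pick H4
  add 102.0.0.0/7 -> H7 at depth 7
  add 0.0.0.0/0 -> H7 at depth 0
  Q 226.60.0.0: descend 11100010001111000000 ; hops seen [H7,H4,H5,H4] ; pick H4
  Q 177.139.230.61: descend 1 ; hops seen [H7] ; pick H7
  add 226.60.4.16/28 -> H4 at depth 28
  add 226.60.4.0/24 -> H3 at depth 24
  add 103.76.0.0/16 -> H4 at depth 16
  Q 103.76.167.70: descend 0110011101001100101001110 ; hops seen [H7,H7,H4,H7] ; pick H7
  Q 226.50.166.118: descend 111000100011 ; hops seen [H7,H4] ; pick H4
  add 226.60.0.0/20 -> H7 at depth 20
  Q 244.79.117.210: descend 111 ; hops seen [H7] ; pick H7
  Q 226.60.0.0: descend 111000100011110000000 ; hops seen [H7,H4,H5,H7] ; pick H7
  add 226.0.0.0/8 -> H0 at depth 8
  add 103.76.167.0/24 -> H2 at depth 24
  add 103.76.167.48/28 -> H4 at depth 28
  add 96.0.0.0/3 -> H4 at depth 3
  add 226.60.4.29/32 -> H3 at depth 32

== LOOKUPS ==
["H3","H1","H1","H4","H5","H4","H4","H7","H7","H4","H7","H7"]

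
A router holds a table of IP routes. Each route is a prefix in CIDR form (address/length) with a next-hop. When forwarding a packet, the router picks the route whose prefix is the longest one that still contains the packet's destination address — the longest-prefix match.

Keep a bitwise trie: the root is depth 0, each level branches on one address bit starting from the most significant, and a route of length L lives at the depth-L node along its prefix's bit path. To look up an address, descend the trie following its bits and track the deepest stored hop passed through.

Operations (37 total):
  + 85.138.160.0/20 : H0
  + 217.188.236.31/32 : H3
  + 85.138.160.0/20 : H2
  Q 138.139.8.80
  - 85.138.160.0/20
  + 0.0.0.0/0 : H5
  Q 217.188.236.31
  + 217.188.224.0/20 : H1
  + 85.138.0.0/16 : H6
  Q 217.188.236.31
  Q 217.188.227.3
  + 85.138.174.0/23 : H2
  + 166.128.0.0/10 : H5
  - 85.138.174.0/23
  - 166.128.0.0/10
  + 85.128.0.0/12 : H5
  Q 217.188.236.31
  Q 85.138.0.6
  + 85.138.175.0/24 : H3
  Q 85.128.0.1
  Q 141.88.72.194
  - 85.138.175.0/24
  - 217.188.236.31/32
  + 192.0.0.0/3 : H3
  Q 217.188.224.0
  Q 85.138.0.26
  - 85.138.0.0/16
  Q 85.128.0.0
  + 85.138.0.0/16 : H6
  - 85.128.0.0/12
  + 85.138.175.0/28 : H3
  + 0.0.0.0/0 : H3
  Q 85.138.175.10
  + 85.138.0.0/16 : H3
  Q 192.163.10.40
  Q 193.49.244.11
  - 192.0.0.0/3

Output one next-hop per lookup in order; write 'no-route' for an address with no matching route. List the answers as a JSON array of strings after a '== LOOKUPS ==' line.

Trace:
  add 85.138.160.0/20 -> H0 at depth 20
  add 217.188.236.31/32 -> H3 at depth 32
  add 85.138.160.0/20 -> H2 at depth 20
  lookup 138.139.8.80: bits 1 walk d0:-→d1:- -> no-route
  - 85.138.160.0/20 clear@20
  add 0.0.0.0/0 -> H5 at depth 0
  lookup 217.188.236.31: bits 11011001101111001110110000011111 walk d0:H5→d1:-→d2:-→d3:-→d4:-→d5:-→d6:-→d7:-→d8:-→d9:-→d10:-→d11:-→d12:-→d13:-→d14:-→d15:-→d16:-→d17:-→d18:-→d19:-→d20:-→d21:-→d22:-→d23:-→d24:-→d25:-→d26:-→d27:-→d28:-→d29:-→d30:-→d31:-→d32:H3 -> H3
  add 217.188.224.0/20 -> H1 at depth 20
  add 85.138.0.0/16 -> H6 at depth 16
  lookup 217.188.236.31: bits 11011001101111001110110000011111 walk d0:H5→d1:-→d2:-→d3:-→d4:-→d5:-→d6:-→d7:-→d8:-→d9:-→d10:-→d11:-→d12:-→d13:-→d14:-→d15:-→d16:-→d17:-→d18:-→d19:-→d20:H1→d21:-→d22:-→d23:-→d24:-→d25:-→d26:-→d27:-→d28:-→d29:-→d30:-→d31:-→d32:H3 -> H3
  lookup 217.188.227.3: bits 11011001101111001110 walk d0:H5→d1:-→d2:-→d3:-→d4:-→d5:-→d6:-→d7:-→d8:-→d9:-→d10:-→d11:-→d12:-→d13:-→d14:-→d15:-→d16:-→d17:-→d18:-→d19:-→d20:H1 -> H1
  add 85.138.174.0/23 -> H2 at depth 23
  add 166.128.0.0/10 -> H5 at depth 10
  - 85.138.174.0/23 clear@23
  - 166.128.0.0/10 clear@10
  add 85.128.0.0/12 -> H5 at depth 12
  lookup 217.188.236.31: bits 11011001101111001110110000011111 walk d0:H5→d1:-→d2:-→d3:-→d4:-→d5:-→d6:-→d7:-→d8:-→d9:-→d10:-→d11:-→d12:-→d13:-→d14:-→d15:-→d16:-→d17:-→d18:-→d19:-→d20:H1→d21:-→d22:-→d23:-→d24:-→d25:-→d26:-→d27:-→d28:-→d29:-→d30:-→d31:-→d32:H3 -> H3
  lookup 85.138.0.6: bits 0101010110001010 walk d0:H5→d1:-→d2:-→d3:-→d4:-→d5:-→d6:-→d7:-→d8:-→d9:-→d10:-→d11:-→d12:H5→d13:-→d14:-→d15:-→d16:H6 -> H6
  add 85.138.175.0/24 -> H3 at depth 24
  lookup 85.128.0.1: bits 010101011000 walk d0:H5→d1:-→d2:-→d3:-→d4:-→d5:-→d6:-→d7:-→d8:-→d9:-→d10:-→d11:-→d12:H5 -> H5
  lookup 141.88.72.194: bits 10 walk d0:H5→d1:-→d2:- -> H5
  - 85.138.175.0/24 clear@24
  - 217.188.236.31/32 clear@32
  add 192.0.0.0/3 -> H3 at depth 3
  lookup 217.188.224.0: bits 11011001101111001110 walk d0:H5→d1:-→d2:-→d3:H3→d4:-→d5:-→d6:-→d7:-→d8:-→d9:-→d10:-→d11:-→d12:-→d13:-→d14:-→d15:-→d16:-→d17:-→d18:-→d19:-→d20:H1 -> H1
  lookup 85.138.0.26: bits 0101010110001010 walk d0:H5→d1:-→d2:-→d3:-→d4:-→d5:-→d6:-→d7:-→d8:-→d9:-→d10:-→d11:-→d12:H5→d13:-→d14:-→d15:-→d16:H6 -> H6
  - 85.138.0.0/16 clear@16
  lookup 85.128.0.0: bits 010101011000 walk d0:H5→d1:-→d2:-→d3:-→d4:-→d5:-→d6:-→d7:-→d8:-→d9:-→d10:-→d11:-→d12:H5 -> H5
  add 85.138.0.0/16 -> H6 at depth 16
  - 85.128.0.0/12 clear@12
  add 85.138.175.0/28 -> H3 at depth 28
  add 0.0.0.0/0 -> H3 at depth 0
  lookup 85.138.175.10: bits 0101010110001010101011110000 walk d0:H3→d1:-→d2:-→d3:-→d4:-→d5:-→d6:-→d7:-→d8:-→d9:-→d10:-→d11:-→d12:-→d13:-→d14:-→d15:-→d16:H6→d17:-→d18:-→d19:-→d20:-→d21:-→d22:-→d23:-→d24:-→d25:-→d26:-→d27:-→d28:H3 -> H3
  add 85.138.0.0/16 -> H3 at depth 16
  lookup 192.163.10.40: bits 110 walk d0:H3→d1:-→d2:-→d3:H3 -> H3
  lookup 193.49.244.11: bits 110 walk d0:H3→d1:-→d2:-→d3:H3 -> H3
  - 192.0.0.0/3 clear@3

== LOOKUPS ==
["no-route","H3","H3","H1","H3","H6","H5","H5","H1","H6","H5","H3","H3","H3"]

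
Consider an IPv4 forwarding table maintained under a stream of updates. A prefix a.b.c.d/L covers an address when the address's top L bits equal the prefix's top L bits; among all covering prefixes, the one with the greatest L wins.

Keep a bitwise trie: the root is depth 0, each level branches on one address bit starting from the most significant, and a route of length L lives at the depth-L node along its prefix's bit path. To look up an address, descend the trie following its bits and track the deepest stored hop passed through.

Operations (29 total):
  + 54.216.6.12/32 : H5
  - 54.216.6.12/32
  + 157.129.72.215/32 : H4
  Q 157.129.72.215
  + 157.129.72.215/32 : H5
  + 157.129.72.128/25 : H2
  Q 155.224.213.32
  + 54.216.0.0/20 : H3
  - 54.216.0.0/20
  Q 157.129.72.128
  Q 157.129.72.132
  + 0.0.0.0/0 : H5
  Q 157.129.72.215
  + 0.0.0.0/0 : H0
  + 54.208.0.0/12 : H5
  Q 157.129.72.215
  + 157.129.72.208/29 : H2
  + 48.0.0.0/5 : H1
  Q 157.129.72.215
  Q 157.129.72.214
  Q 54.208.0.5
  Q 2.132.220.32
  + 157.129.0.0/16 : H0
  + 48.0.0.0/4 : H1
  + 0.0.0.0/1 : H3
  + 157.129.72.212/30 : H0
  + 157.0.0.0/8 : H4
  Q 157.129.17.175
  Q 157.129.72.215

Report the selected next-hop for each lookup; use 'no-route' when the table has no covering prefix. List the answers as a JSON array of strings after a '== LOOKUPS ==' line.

Trace:
  + 54.216.6.12/32 (H5) depth=32
  del 54.216.6.12/32 (clear depth 32)
  + 157.129.72.215/32 (H4) depth=32
  lookup 157.129.72.215: bits 10011101100000010100100011010111 walk d0:-→d1:-→d2:-→d3:-→d4:-→d5:-→d6:-→d7:-→d8:-→d9:-→d10:-→d11:-→d12:-→d13:-→d14:-→d15:-→d16:-→d17:-→d18:-→d19:-→d20:-→d21:-→d22:-→d23:-→d24:-→d25:-→d26:-→d27:-→d28:-→d29:-→d30:-→d31:-→d32:H4 -> H4
  + 157.129.72.215/32 (H5) depth=32
  + 157.129.72.128/25 (H2) depth=25
  lookup 155.224.213.32: bits 10011 walk d0:-→d1:-→d2:-→d3:-→d4:-→d5:- -> no-route
  + 54.216.0.0/20 (H3) depth=20
  del 54.216.0.0/20 (clear depth 20)
  lookup 157.129.72.128: bits 1001110110000001010010001 walk d0:-→d1:-→d2:-→d3:-→d4:-→d5:-→d6:-→d7:-→d8:-→d9:-→d10:-→d11:-→d12:-→d13:-→d14:-→d15:-→d16:-→d17:-→d18:-→d19:-→d20:-→d21:-→d22:-→d23:-→d24:-→d25:H2 -> H2
  lookup 157.129.72.132: bits 1001110110000001010010001 walk d0:-→d1:-→d2:-→d3:-→d4:-→d5:-→d6:-→d7:-→d8:-→d9:-→d10:-→d11:-→d12:-→d13:-→d14:-→d15:-→d16:-→d17:-→d18:-→d19:-→d20:-→d21:-→d22:-→d23:-→d24:-→d25:H2 -> H2
  + 0.0.0.0/0 (H5) depth=0
  lookup 157.129.72.215: bits 10011101100000010100100011010111 walk d0:H5→d1:-→d2:-→d3:-→d4:-→d5:-→d6:-→d7:-→d8:-→d9:-→d10:-→d11:-→d12:-→d13:-→d14:-→d15:-→d16:-→d17:-→d18:-→d19:-→d20:-→d21:-→d22:-→d23:-→d24:-→d25:H2→d26:-→d27:-→d28:-→d29:-→d30:-→d31:-→d32:H5 -> H5
  + 0.0.0.0/0 (H0) depth=0
  + 54.208.0.0/12 (H5) depth=12
  lookup 157.129.72.215: bits 10011101100000010100100011010111 walk d0:H0→d1:-→d2:-→d3:-→d4:-→d5:-→d6:-→d7:-→d8:-→d9:-→d10:-→d11:-→d12:-→d13:-→d14:-→d15:-→d16:-→d17:-→d18:-→d19:-→d20:-→d21:-→d22:-→d23:-→d24:-→d25:H2→d26:-→d27:-→d28:-→d29:-→d30:-→d31:-→d32:H5 -> H5
  + 157.129.72.208/29 (H2) depth=29
  + 48.0.0.0/5 (H1) depth=5
  lookup 157.129.72.215: bits 10011101100000010100100011010111 walk d0:H0→d1:-→d2:-→d3:-→d4:-→d5:-→d6:-→d7:-→d8:-→d9:-→d10:-→d11:-→d12:-→d13:-→d14:-→d15:-→d16:-→d17:-→d18:-→d19:-→d20:-→d21:-→d22:-→d23:-→d24:-→d25:H2→d26:-→d27:-→d28:-→d29:H2→d30:-→d31:-→d32:H5 -> H5
  lookup 157.129.72.214: bits 1001110110000001010010001101011 walk d0:H0→d1:-→d2:-→d3:-→d4:-→d5:-→d6:-→d7:-→d8:-→d9:-→d10:-→d11:-→d12:-→d13:-→d14:-→d15:-→d16:-→d17:-→d18:-→d19:-→d20:-→d21:-→d22:-→d23:-→d24:-→d25:H2→d26:-→d27:-→d28:-→d29:H2→d30:-→d31:- -> H2
  lookup 54.208.0.5: bits 001101101101 walk d0:H0→d1:-→d2:-→d3:-→d4:-→d5:H1→d6:-→d7:-→d8:-→d9:-→d10:-→d11:-→d12:H5 -> H5
  lookup 2.132.220.32: bits 00 walk d0:H0→d1:-→d2:- -> H0
  + 157.129.0.0/16 (H0) depth=16
  + 48.0.0.0/4 (H1) depth=4
  + 0.0.0.0/1 (H3) depth=1
  + 157.129.72.212/30 (H0) depth=30
  + 157.0.0.0/8 (H4) depth=8
  lookup 157.129.17.175: bits 10011101100000010 walk d0:H0→d1:-→d2:-→d3:-→d4:-→d5:-→d6:-→d7:-→d8:H4→d9:-→d10:-→d11:-→d12:-→d13:-→d14:-→d15:-→d16:H0→d17:- -> H0
  lookup 157.129.72.215: bits 10011101100000010100100011010111 walk d0:H0→d1:-→d2:-→d3:-→d4:-→d5:-→d6:-→d7:-→d8:H4→d9:-→d10:-→d11:-→d12:-→d13:-→d14:-→d15:-→d16:H0→d17:-→d18:-→d19:-→d20:-→d21:-→d22:-→d23:-→d24:-→d25:H2→d26:-→d27:-→d28:-→d29:H2→d30:H0→d31:-→d32:H5 -> H5

== LOOKUPS ==
["H4","no-route","H2","H2","H5","H5","H5","H2","H5","H0","H0","H5"]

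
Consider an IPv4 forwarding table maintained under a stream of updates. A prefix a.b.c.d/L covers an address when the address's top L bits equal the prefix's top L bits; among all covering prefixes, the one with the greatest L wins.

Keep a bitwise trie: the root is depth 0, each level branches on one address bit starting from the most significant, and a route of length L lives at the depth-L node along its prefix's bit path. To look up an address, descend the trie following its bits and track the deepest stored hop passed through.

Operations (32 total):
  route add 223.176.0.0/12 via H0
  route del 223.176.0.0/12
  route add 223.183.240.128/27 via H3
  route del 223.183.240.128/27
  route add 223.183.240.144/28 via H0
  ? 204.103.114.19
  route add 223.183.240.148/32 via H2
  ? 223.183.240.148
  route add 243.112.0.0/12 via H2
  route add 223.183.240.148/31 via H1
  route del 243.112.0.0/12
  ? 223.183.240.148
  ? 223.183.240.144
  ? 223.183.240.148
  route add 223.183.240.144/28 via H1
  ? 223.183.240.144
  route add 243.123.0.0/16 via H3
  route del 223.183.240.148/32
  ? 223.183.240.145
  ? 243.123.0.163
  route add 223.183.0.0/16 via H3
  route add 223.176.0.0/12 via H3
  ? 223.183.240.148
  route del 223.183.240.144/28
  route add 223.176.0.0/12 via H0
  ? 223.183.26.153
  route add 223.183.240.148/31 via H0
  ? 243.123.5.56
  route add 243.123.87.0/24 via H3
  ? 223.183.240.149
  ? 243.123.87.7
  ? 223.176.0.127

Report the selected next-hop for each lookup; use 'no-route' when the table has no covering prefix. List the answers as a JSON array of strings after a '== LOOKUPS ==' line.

Apply in order:
  + 223.176.0.0/12 (H0) depth=12
  del 223.176.0.0/12 (clear depth 12)
  + 223.183.240.128/27 (H3) depth=27
  del 223.183.240.128/27 (clear depth 27)
  + 223.183.240.144/28 (H0) depth=28
  lookup 204.103.114.19: bits 110 walk d0:-→d1:-→d2:-→d3:- -> no-route
  + 223.183.240.148/32 (H2) depth=32
  lookup 223.183.240.148: bits 11011111101101111111000010010100 walk d0:-→d1:-→d2:-→d3:-→d4:-→d5:-→d6:-→d7:-→d8:-→d9:-→d10:-→d11:-→d12:-→d13:-→d14:-→d15:-→d16:-→d17:-→d18:-→d19:-→d20:-→d21:-→d22:-→d23:-→d24:-→d25:-→d26:-→d27:-→d28:H0→d29:-→d30:-→d31:-→d32:H2 -> H2
  + 243.112.0.0/12 (H2) depth=12
  + 223.183.240.148/31 (H1) depth=31
  del 243.112.0.0/12 (clear depth 12)
  lookup 223.183.240.148: bits 11011111101101111111000010010100 walk d0:-→d1:-→d2:-→d3:-→d4:-→d5:-→d6:-→d7:-→d8:-→d9:-→d10:-→d11:-→d12:-→d13:-→d14:-→d15:-→d16:-→d17:-→d18:-→d19:-→d20:-→d21:-→d22:-→d23:-→d24:-→d25:-→d26:-→d27:-→d28:H0→d29:-→d30:-→d31:H1→d32:H2 -> H2
  lookup 223.183.240.144: bits 11011111101101111111000010010 walk d0:-→d1:-→d2:-→d3:-→d4:-→d5:-→d6:-→d7:-→d8:-→d9:-→d10:-→d11:-→d12:-→d13:-→d14:-→d15:-→d16:-→d17:-→d18:-→d19:-→d20:-→d21:-→d22:-→d23:-→d24:-→d25:-→d26:-→d27:-→d28:H0→d29:- -> H0
  lookup 223.183.240.148: bits 11011111101101111111000010010100 walk d0:-→d1:-→d2:-→d3:-→d4:-→d5:-→d6:-→d7:-→d8:-→d9:-→d10:-→d11:-→d12:-→d13:-→d14:-→d15:-→d16:-→d17:-→d18:-→d19:-→d20:-→d21:-→d22:-→d23:-→d24:-→d25:-→d26:-→d27:-→d28:H0→d29:-→d30:-→d31:H1→d32:H2 -> H2
  + 223.183.240.144/28 (H1) depth=28
  lookup 223.183.240.144: bits 11011111101101111111000010010 walk d0:-→d1:-→d2:-→d3:-→d4:-→d5:-→d6:-→d7:-→d8:-→d9:-→d10:-→d11:-→d12:-→d13:-→d14:-→d15:-→d16:-→d17:-→d18:-→d19:-→d20:-→d21:-→d22:-→d23:-→d24:-→d25:-→d26:-→d27:-→d28:H1→d29:- -> H1
  + 243.123.0.0/16 (H3) depth=16
  del 223.183.240.148/32 (clear depth 32)
  lookup 223.183.240.145: bits 11011111101101111111000010010 walk d0:-→d1:-→d2:-→d3:-→d4:-→d5:-→d6:-→d7:-→d8:-→d9:-→d10:-→d11:-→d12:-→d13:-→d14:-→d15:-→d16:-→d17:-→d18:-→d19:-→d20:-→d21:-→d22:-→d23:-→d24:-→d25:-→d26:-→d27:-→d28:H1→d29:- -> H1
  lookup 243.123.0.163: bits 1111001101111011 walk d0:-→d1:-→d2:-→d3:-→d4:-→d5:-→d6:-→d7:-→d8:-→d9:-→d10:-→d11:-→d12:-→d13:-→d14:-→d15:-→d16:H3 -> H3
  + 223.183.0.0/16 (H3) depth=16
  + 223.176.0.0/12 (H3) depth=12
  lookup 223.183.240.148: bits 11011111101101111111000010010100 walk d0:-→d1:-→d2:-→d3:-→d4:-→d5:-→d6:-→d7:-→d8:-→d9:-→d10:-→d11:-→d12:H3→d13:-→d14:-→d15:-→d16:H3→d17:-→d18:-→d19:-→d20:-→d21:-→d22:-→d23:-→d24:-→d25:-→d26:-→d27:-→d28:H1→d29:-→d30:-→d31:H1→d32:- -> H1
  del 223.183.240.144/28 (clear depth 28)
  + 223.176.0.0/12 (H0) depth=12
  lookup 223.183.26.153: bits 1101111110110111 walk d0:-→d1:-→d2:-→d3:-→d4:-→d5:-→d6:-→d7:-→d8:-→d9:-→d10:-→d11:-→d12:H0→d13:-→d14:-→d15:-→d16:H3 -> H3
  + 223.183.240.148/31 (H0) depth=31
  lookup 243.123.5.56: bits 1111001101111011 walk d0:-→d1:-→d2:-→d3:-→d4:-→d5:-→d6:-→d7:-→d8:-→d9:-→d10:-→d11:-→d12:-→d13:-→d14:-→d15:-→d16:H3 -> H3
  + 243.123.87.0/24 (H3) depth=24
  lookup 223.183.240.149: bits 1101111110110111111100001001010 walk d0:-→d1:-→d2:-→d3:-→d4:-→d5:-→d6:-→d7:-→d8:-→d9:-→d10:-→d11:-→d12:H0→d13:-→d14:-→d15:-→d16:H3→d17:-→d18:-→d19:-→d20:-→d21:-→d22:-→d23:-→d24:-→d25:-→d26:-→d27:-→d28:-→d29:-→d30:-→d31:H0 -> H0
  lookup 243.123.87.7: bits 111100110111101101010111 walk d0:-→d1:-→d2:-→d3:-→d4:-→d5:-→d6:-→d7:-→d8:-→d9:-→d10:-→d11:-→d12:-→d13:-→d14:-→d15:-→d16:H3→d17:-→d18:-→d19:-→d20:-→d21:-→d22:-→d23:-→d24:H3 -> H3
  lookup 223.176.0.127: bits 1101111110110 walk d0:-→d1:-→d2:-→d3:-→d4:-→d5:-→d6:-→d7:-→d8:-→d9:-→d10:-→d11:-→d12:H0→d13:- -> H0

== LOOKUPS ==
["no-route","H2","H2","H0","H2","H1","H1","H3","H1","H3","H3","H0","H3","H0"]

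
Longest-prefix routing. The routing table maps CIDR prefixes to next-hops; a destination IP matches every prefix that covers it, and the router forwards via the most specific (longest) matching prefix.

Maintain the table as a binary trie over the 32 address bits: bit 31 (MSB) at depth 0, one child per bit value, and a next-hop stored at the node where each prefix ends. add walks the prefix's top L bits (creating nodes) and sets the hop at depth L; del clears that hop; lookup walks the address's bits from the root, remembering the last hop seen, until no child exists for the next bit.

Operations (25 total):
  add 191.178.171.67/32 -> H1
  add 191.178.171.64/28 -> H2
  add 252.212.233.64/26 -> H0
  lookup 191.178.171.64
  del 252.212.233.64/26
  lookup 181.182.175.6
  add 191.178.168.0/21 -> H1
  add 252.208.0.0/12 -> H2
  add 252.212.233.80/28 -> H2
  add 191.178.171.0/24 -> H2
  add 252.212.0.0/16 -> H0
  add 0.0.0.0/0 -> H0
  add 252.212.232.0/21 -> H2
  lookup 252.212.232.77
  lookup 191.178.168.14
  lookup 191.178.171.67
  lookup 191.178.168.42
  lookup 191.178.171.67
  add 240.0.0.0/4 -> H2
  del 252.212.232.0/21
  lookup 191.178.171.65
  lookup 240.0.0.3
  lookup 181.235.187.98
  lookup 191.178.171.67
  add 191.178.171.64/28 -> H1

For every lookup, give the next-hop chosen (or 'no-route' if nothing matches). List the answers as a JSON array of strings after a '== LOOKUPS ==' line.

Trace:
  add 191.178.171.67/32 -> H1 at depth 32
  add 191.178.171.64/28 -> H2 at depth 28
  add 252.212.233.64/26 -> H0 at depth 26
  Q 191.178.171.64: descend 101111111011001010101011010000 ; hops seen [H2] ; pick H2
  del 252.212.233.64/26 (clear depth 26)
  Q 181.182.175.6: descend 1011 ; hops seen [∅] ; pick no-route
  add 191.178.168.0/21 -> H1 at depth 21
  add 252.208.0.0/12 -> H2 at depth 12
  add 252.212.233.80/28 -> H2 at depth 28
  add 191.178.171.0/24 -> H2 at depth 24
  add 252.212.0.0/16 -> H0 at depth 16
  add 0.0.0.0/0 -> H0 at depth 0
  add 252.212.232.0/21 -> H2 at depth 21
  Q 252.212.232.77: descend 11111100110101001110100 ; hops seen [H0,H2,H0,H2] ; pick H2
  Q 191.178.168.14: descend 1011111110110010101010 ; hops seen [H0,H1] ; pick H1
  Q 191.178.171.67: descend 10111111101100101010101101000011 ; hops seen [H0,H1,H2,H2,H1] ; pick H1
  Q 191.178.168.42: descend 1011111110110010101010 ; hops seen [H0,H1] ; pick H1
  Q 191.178.171.67: descend 10111111101100101010101101000011 ; hops seen [H0,H1,H2,H2,H1] ; pick H1
  add 240.0.0.0/4 -> H2 at depth 4
  del 252.212.232.0/21 (clear depth 21)
  Q 191.178.171.65: descend 101111111011001010101011010000 ; hops seen [H0,H1,H2,H2] ; pick H2
  Q 240.0.0.3: descend 1111 ; hops seen [H0,H2] ; pick H2
  Q 181.235.187.98: descend 1011 ; hops seen [H0] ; pick H0
  Q 191.178.171.67: descend 10111111101100101010101101000011 ; hops seen [H0,H1,H2,H2,H1] ; pick H1
  add 191.178.171.64/28 -> H1 at depth 28

== LOOKUPS ==
["H2","no-route","H2","H1","H1","H1","H1","H2","H2","H0","H1"]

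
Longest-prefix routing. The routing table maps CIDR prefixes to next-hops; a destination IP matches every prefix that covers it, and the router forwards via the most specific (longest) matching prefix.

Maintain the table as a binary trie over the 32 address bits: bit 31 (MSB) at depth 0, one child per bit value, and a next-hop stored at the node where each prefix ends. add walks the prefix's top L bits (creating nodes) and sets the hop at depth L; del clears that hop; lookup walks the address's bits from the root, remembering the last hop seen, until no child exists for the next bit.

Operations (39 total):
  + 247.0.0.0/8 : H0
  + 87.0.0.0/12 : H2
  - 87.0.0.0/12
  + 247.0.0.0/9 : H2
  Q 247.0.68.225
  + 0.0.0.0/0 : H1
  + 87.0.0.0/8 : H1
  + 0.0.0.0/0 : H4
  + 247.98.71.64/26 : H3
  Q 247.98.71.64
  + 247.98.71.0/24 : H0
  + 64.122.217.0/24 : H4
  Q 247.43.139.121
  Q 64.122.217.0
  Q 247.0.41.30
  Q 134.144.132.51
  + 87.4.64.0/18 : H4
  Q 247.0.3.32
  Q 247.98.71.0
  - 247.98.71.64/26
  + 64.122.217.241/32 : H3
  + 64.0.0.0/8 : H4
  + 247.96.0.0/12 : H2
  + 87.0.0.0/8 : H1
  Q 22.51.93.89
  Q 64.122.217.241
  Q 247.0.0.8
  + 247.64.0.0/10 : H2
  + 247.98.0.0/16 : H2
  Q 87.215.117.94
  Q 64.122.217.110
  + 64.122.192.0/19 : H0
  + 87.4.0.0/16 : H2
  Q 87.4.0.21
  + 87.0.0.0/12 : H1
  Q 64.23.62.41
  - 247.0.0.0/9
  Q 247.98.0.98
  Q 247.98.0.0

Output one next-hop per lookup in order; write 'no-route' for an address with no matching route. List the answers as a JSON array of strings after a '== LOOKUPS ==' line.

Trace:
  add 247.0.0.0/8 -> H0 at depth 8
  add 87.0.0.0/12 -> H2 at depth 12
  del 87.0.0.0/12 (clear depth 12)
  add 247.0.0.0/9 -> H2 at depth 9
  ? 247.0.68.225  path d0:-→d1:-→d2:-→d3:-→d4:-→d5:-→d6:-→d7:-→d8:H0→d9:H2  best=H2
  add 0.0.0.0/0 -> H1 at depth 0
  add 87.0.0.0/8 -> H1 at depth 8
  add 0.0.0.0/0 -> H4 at depth 0
  add 247.98.71.64/26 -> H3 at depth 26
  ? 247.98.71.64  path d0:H4→d1:-→d2:-→d3:-→d4:-→d5:-→d6:-→d7:-→d8:H0→d9:H2→d10:-→d11:-→d12:-→d13:-→d14:-→d15:-→d16:-→d17:-→d18:-→d19:-→d20:-→d21:-→d22:-→d23:-→d24:-→d25:-→d26:H3  best=H3
  add 247.98.71.0/24 -> H0 at depth 24
  add 64.122.217.0/24 -> H4 at depth 24
  ? 247.43.139.121  path d0:H4→d1:-→d2:-→d3:-→d4:-→d5:-→d6:-→d7:-→d8:H0→d9:H2  best=H2
  ? 64.122.217.0  path d0:H4→d1:-→d2:-→d3:-→d4:-→d5:-→d6:-→d7:-→d8:-→d9:-→d10:-→d11:-→d12:-→d13:-→d14:-→d15:-→d16:-→d17:-→d18:-→d19:-→d20:-→d21:-→d22:-→d23:-→d24:H4  best=H4
  ? 247.0.41.30  path d0:H4→d1:-→d2:-→d3:-→d4:-→d5:-→d6:-→d7:-→d8:H0→d9:H2  best=H2
  ? 134.144.132.51  path d0:H4→d1:-  best=H4
  add 87.4.64.0/18 -> H4 at depth 18
  ? 247.0.3.32  path d0:H4→d1:-→d2:-→d3:-→d4:-→d5:-→d6:-→d7:-→d8:H0→d9:H2  best=H2
  ? 247.98.71.0  path d0:H4→d1:-→d2:-→d3:-→d4:-→d5:-→d6:-→d7:-→d8:H0→d9:H2→d10:-→d11:-→d12:-→d13:-→d14:-→d15:-→d16:-→d17:-→d18:-→d19:-→d20:-→d21:-→d22:-→d23:-→d24:H0→d25:-  best=H0
  del 247.98.71.64/26 (clear depth 26)
  add 64.122.217.241/32 -> H3 at depth 32
  add 64.0.0.0/8 -> H4 at depth 8
  add 247.96.0.0/12 -> H2 at depth 12
  add 87.0.0.0/8 -> H1 at depth 8
  ? 22.51.93.89  path d0:H4→d1:-  best=H4
  ? 64.122.217.241  path d0:H4→d1:-→d2:-→d3:-→d4:-→d5:-→d6:-→d7:-→d8:H4→d9:-→d10:-→d11:-→d12:-→d13:-→d14:-→d15:-→d16:-→d17:-→d18:-→d19:-→d20:-→d21:-→d22:-→d23:-→d24:H4→d25:-→d26:-→d27:-→d28:-→d29:-→d30:-→d31:-→d32:H3  best=H3
  ? 247.0.0.8  path d0:H4→d1:-→d2:-→d3:-→d4:-→d5:-→d6:-→d7:-→d8:H0→d9:H2  best=H2
  add 247.64.0.0/10 -> H2 at depth 10
  add 247.98.0.0/16 -> H2 at depth 16
  ? 87.215.117.94  path d0:H4→d1:-→d2:-→d3:-→d4:-→d5:-→d6:-→d7:-→d8:H1  best=H1
  ? 64.122.217.110  path d0:H4→d1:-→d2:-→d3:-→d4:-→d5:-→d6:-→d7:-→d8:H4→d9:-→d10:-→d11:-→d12:-→d13:-→d14:-→d15:-→d16:-→d17:-→d18:-→d19:-→d20:-→d21:-→d22:-→d23:-→d24:H4  best=H4
  add 64.122.192.0/19 -> H0 at depth 19
  add 87.4.0.0/16 -> H2 at depth 16
  ? 87.4.0.21  path d0:H4→d1:-→d2:-→d3:-→d4:-→d5:-→d6:-→d7:-→d8:H1→d9:-→d10:-→d11:-→d12:-→d13:-→d14:-→d15:-→d16:H2→d17:-  best=H2
  add 87.0.0.0/12 -> H1 at depth 12
  ? 64.23.62.41  path d0:H4→d1:-→d2:-→d3:-→d4:-→d5:-→d6:-→d7:-→d8:H4→d9:-  best=H4
  del 247.0.0.0/9 (clear depth 9)
  ? 247.98.0.98  path d0:H4→d1:-→d2:-→d3:-→d4:-→d5:-→d6:-→d7:-→d8:H0→d9:-→d10:H2→d11:-→d12:H2→d13:-→d14:-→d15:-→d16:H2→d17:-  best=H2
  ? 247.98.0.0  path d0:H4→d1:-→d2:-→d3:-→d4:-→d5:-→d6:-→d7:-→d8:H0→d9:-→d10:H2→d11:-→d12:H2→d13:-→d14:-→d15:-→d16:H2→d17:-  best=H2

== LOOKUPS ==
["H2","H3","H2","H4","H2","H4","H2","H0","H4","H3","H2","H1","H4","H2","H4","H2","H2"]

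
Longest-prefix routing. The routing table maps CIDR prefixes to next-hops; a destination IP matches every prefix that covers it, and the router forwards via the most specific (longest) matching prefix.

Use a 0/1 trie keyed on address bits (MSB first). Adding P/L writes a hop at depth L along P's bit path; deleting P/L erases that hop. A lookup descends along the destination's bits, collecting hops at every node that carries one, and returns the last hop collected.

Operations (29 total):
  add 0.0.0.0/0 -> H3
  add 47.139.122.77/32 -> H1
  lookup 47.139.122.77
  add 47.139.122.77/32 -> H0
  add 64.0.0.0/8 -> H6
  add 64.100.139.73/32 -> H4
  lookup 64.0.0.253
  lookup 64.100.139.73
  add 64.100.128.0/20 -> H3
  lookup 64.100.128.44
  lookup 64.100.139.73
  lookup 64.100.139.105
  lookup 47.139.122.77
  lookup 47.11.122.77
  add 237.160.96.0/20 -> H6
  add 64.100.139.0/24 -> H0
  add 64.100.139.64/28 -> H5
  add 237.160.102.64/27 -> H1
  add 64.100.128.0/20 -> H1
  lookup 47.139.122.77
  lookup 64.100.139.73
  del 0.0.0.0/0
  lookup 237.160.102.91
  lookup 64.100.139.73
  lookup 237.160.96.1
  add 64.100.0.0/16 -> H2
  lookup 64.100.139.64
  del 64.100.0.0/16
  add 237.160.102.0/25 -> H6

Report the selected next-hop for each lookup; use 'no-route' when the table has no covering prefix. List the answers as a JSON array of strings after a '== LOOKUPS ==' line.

Apply in order:
  add 0.0.0.0/0 -> H3 at depth 0
  add 47.139.122.77/32 -> H1 at depth 32
  Q 47.139.122.77: descend 00101111100010110111101001001101 ; hops seen [H3,H1] ; pick H1
  add 47.139.122.77/32 -> H0 at depth 32
  add 64.0.0.0/8 -> H6 at depth 8
  add 64.100.139.73/32 -> H4 at depth 32
  Q 64.0.0.253: descend 010000000 ; hops seen [H3,H6] ; pick H6
  Q 64.100.139.73: descend 01000000011001001000101101001001 ; hops seen [H3,H6,H4] ; pick H4
  add 64.100.128.0/20 -> H3 at depth 20
  Q 64.100.128.44: descend 01000000011001001000 ; hops seen [H3,H6,H3] ; pick H3
  Q 64.100.139.73: descend 01000000011001001000101101001001 ; hops seen [H3,H6,H3,H4] ; pick H4
  Q 64.100.139.105: descend 01000000011001001000101101 ; hops seen [H3,H6,H3] ; pick H3
  Q 47.139.122.77: descend 00101111100010110111101001001101 ; hops seen [H3,H0] ; pick H0
  Q 47.11.122.77: descend 00101111 ; hops seen [H3] ; pick H3
  add 237.160.96.0/20 -> H6 at depth 20
  add 64.100.139.0/24 -> H0 at depth 24
  add 64.100.139.64/28 -> H5 at depth 28
  add 237.160.102.64/27 -> H1 at depth 27
  add 64.100.128.0/20 -> H1 at depth 20
  Q 47.139.122.77: descend 00101111100010110111101001001101 ; hops seen [H3,H0] ; pick H0
  Q 64.100.139.73: descend 01000000011001001000101101001001 ; hops seen [H3,H6,H1,H0,H5,H4] ; pick H4
  - 0.0.0.0/0 clear@0
  Q 237.160.102.91: descend 111011011010000001100110010 ; hops seen [H6,H1] ; pick H1
  Q 64.100.139.73: descend 01000000011001001000101101001001 ; hops seen [H6,H1,H0,H5,H4] ; pick H4
  Q 237.160.96.1: descend 111011011010000001100 ; hops seen [H6] ; pick H6
  add 64.100.0.0/16 -> H2 at depth 16
  Q 64.100.139.64: descend 0100000001100100100010110100 ; hops seen [H6,H2,H1,H0,H5] ; pick H5
  - 64.100.0.0/16 clear@16
  add 237.160.102.0/25 -> H6 at depth 25

== LOOKUPS ==
["H1","H6","H4","H3","H4","H3","H0","H3","H0","H4","H1","H4","H6","H5"]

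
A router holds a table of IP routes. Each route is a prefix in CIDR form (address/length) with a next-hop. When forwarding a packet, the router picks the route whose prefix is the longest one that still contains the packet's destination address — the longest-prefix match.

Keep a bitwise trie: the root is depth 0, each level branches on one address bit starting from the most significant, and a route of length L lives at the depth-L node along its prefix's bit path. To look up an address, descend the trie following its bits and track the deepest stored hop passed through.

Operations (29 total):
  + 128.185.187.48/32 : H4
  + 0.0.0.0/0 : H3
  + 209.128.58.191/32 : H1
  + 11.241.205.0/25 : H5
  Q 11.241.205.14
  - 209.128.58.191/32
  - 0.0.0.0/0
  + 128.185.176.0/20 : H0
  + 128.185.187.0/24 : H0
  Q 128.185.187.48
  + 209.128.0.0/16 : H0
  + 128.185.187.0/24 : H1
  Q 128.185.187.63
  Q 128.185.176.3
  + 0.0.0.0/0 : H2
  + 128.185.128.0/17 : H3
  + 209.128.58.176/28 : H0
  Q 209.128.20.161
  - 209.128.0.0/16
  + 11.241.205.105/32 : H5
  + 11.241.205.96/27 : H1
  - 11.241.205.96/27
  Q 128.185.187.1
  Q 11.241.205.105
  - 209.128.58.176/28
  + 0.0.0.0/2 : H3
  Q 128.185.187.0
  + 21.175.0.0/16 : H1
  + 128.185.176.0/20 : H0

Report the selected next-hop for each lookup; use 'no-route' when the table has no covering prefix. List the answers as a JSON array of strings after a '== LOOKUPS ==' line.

Trace:
  add 128.185.187.48/32 -> H4 at depth 32
  add 0.0.0.0/0 -> H3 at depth 0
  add 209.128.58.191/32 -> H1 at depth 32
  add 11.241.205.0/25 -> H5 at depth 25
  lookup 11.241.205.14: bits 0000101111110001110011010 walk d0:H3→d1:-→d2:-→d3:-→d4:-→d5:-→d6:-→d7:-→d8:-→d9:-→d10:-→d11:-→d12:-→d13:-→d14:-→d15:-→d16:-→d17:-→d18:-→d19:-→d20:-→d21:-→d22:-→d23:-→d24:-→d25:H5 -> H5
  - 209.128.58.191/32 clear@32
  - 0.0.0.0/0 clear@0
  add 128.185.176.0/20 -> H0 at depth 20
  add 128.185.187.0/24 -> H0 at depth 24
  lookup 128.185.187.48: bits 10000000101110011011101100110000 walk d0:-→d1:-→d2:-→d3:-→d4:-→d5:-→d6:-→d7:-→d8:-→d9:-→d10:-→d11:-→d12:-→d13:-→d14:-→d15:-→d16:-→d17:-→d18:-→d19:-→d20:H0→d21:-→d22:-→d23:-→d24:H0→d25:-→d26:-→d27:-→d28:-→d29:-→d30:-→d31:-→d32:H4 -> H4
  add 209.128.0.0/16 -> H0 at depth 16
  add 128.185.187.0/24 -> H1 at depth 24
  lookup 128.185.187.63: bits 1000000010111001101110110011 walk d0:-→d1:-→d2:-→d3:-→d4:-→d5:-→d6:-→d7:-→d8:-→d9:-→d10:-→d11:-→d12:-→d13:-→d14:-→d15:-→d16:-→d17:-→d18:-→d19:-→d20:H0→d21:-→d22:-→d23:-→d24:H1→d25:-→d26:-→d27:-→d28:- -> H1
  lookup 128.185.176.3: bits 10000000101110011011 walk d0:-→d1:-→d2:-→d3:-→d4:-→d5:-→d6:-→d7:-→d8:-→d9:-→d10:-→d11:-→d12:-→d13:-→d14:-→d15:-→d16:-→d17:-→d18:-→d19:-→d20:H0 -> H0
  add 0.0.0.0/0 -> H2 at depth 0
  add 128.185.128.0/17 -> H3 at depth 17
  add 209.128.58.176/28 -> H0 at depth 28
  lookup 209.128.20.161: bits 110100011000000000 walk d0:H2→d1:-→d2:-→d3:-→d4:-→d5:-→d6:-→d7:-→d8:-→d9:-→d10:-→d11:-→d12:-→d13:-→d14:-→d15:-→d16:H0→d17:-→d18:- -> H0
  - 209.128.0.0/16 clear@16
  add 11.241.205.105/32 -> H5 at depth 32
  add 11.241.205.96/27 -> H1 at depth 27
  - 11.241.205.96/27 clear@27
  lookup 128.185.187.1: bits 10000000101110011011101100 walk d0:H2→d1:-→d2:-→d3:-→d4:-→d5:-→d6:-→d7:-→d8:-→d9:-→d10:-→d11:-→d12:-→d13:-→d14:-→d15:-→d16:-→d17:H3→d18:-→d19:-→d20:H0→d21:-→d22:-→d23:-→d24:H1→d25:-→d26:- -> H1
  lookup 11.241.205.105: bits 00001011111100011100110101101001 walk d0:H2→d1:-→d2:-→d3:-→d4:-→d5:-→d6:-→d7:-→d8:-→d9:-→d10:-→d11:-→d12:-→d13:-→d14:-→d15:-→d16:-→d17:-→d18:-→d19:-→d20:-→d21:-→d22:-→d23:-→d24:-→d25:H5→d26:-→d27:-→d28:-→d29:-→d30:-→d31:-→d32:H5 -> H5
  - 209.128.58.176/28 clear@28
  add 0.0.0.0/2 -> H3 at depth 2
  lookup 128.185.187.0: bits 10000000101110011011101100 walk d0:H2→d1:-→d2:-→d3:-→d4:-→d5:-→d6:-→d7:-→d8:-→d9:-→d10:-→d11:-→d12:-→d13:-→d14:-→d15:-→d16:-→d17:H3→d18:-→d19:-→d20:H0→d21:-→d22:-→d23:-→d24:H1→d25:-→d26:- -> H1
  add 21.175.0.0/16 -> H1 at depth 16
  add 128.185.176.0/20 -> H0 at depth 20

== LOOKUPS ==
["H5","H4","H1","H0","H0","H1","H5","H1"]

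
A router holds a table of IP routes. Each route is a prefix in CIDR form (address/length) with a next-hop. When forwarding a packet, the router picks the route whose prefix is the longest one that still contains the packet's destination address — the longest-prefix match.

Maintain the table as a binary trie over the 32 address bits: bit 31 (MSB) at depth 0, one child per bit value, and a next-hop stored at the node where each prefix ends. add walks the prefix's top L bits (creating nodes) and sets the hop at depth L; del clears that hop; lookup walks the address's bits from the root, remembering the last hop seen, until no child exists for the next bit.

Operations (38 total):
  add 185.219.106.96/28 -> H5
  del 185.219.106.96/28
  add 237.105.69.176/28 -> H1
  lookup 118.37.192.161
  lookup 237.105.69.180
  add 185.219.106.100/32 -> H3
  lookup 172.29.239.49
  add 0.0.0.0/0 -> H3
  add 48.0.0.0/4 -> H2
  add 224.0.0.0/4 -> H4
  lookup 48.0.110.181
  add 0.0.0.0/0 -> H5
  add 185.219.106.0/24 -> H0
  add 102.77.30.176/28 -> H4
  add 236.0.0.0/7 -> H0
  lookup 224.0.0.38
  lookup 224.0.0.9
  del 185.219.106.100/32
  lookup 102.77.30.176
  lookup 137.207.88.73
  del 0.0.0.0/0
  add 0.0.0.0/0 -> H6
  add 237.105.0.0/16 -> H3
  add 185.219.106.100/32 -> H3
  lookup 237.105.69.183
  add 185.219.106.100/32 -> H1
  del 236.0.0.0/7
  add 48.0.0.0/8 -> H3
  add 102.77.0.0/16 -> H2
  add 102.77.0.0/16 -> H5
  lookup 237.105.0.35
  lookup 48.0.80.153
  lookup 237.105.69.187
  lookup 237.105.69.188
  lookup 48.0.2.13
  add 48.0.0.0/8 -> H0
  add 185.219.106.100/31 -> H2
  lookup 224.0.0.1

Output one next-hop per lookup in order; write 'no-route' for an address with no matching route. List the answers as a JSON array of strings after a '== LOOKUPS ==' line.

Trace:
  add 185.219.106.96/28 -> H5 at depth 28
  del 185.219.106.96/28 (clear depth 28)
  add 237.105.69.176/28 -> H1 at depth 28
  ? 118.37.192.161  path d0:-  best=no-route
  ? 237.105.69.180  path d0:-→d1:-→d2:-→d3:-→d4:-→d5:-→d6:-→d7:-→d8:-→d9:-→d10:-→d11:-→d12:-→d13:-→d14:-→d15:-→d16:-→d17:-→d18:-→d19:-→d20:-→d21:-→d22:-→d23:-→d24:-→d25:-→d26:-→d27:-→d28:H1  best=H1
  add 185.219.106.100/32 -> H3 at depth 32
  ? 172.29.239.49  path d0:-→d1:-→d2:-→d3:-  best=no-route
  add 0.0.0.0/0 -> H3 at depth 0
  add 48.0.0.0/4 -> H2 at depth 4
  add 224.0.0.0/4 -> H4 at depth 4
  ? 48.0.110.181  path d0:H3→d1:-→d2:-→d3:-→d4:H2  best=H2
  add 0.0.0.0/0 -> H5 at depth 0
  add 185.219.106.0/24 -> H0 at depth 24
  add 102.77.30.176/28 -> H4 at depth 28
  add 236.0.0.0/7 -> H0 at depth 7
  ? 224.0.0.38  path d0:H5→d1:-→d2:-→d3:-→d4:H4  best=H4
  ? 224.0.0.9  path d0:H5→d1:-→d2:-→d3:-→d4:H4  best=H4
  del 185.219.106.100/32 (clear depth 32)
  ? 102.77.30.176  path d0:H5→d1:-→d2:-→d3:-→d4:-→d5:-→d6:-→d7:-→d8:-→d9:-→d10:-→d11:-→d12:-→d13:-→d14:-→d15:-→d16:-→d17:-→d18:-→d19:-→d20:-→d21:-→d22:-→d23:-→d24:-→d25:-→d26:-→d27:-→d28:H4  best=H4
  ? 137.207.88.73  path d0:H5→d1:-→d2:-  best=H5
  del 0.0.0.0/0 (clear depth 0)
  add 0.0.0.0/0 -> H6 at depth 0
  add 237.105.0.0/16 -> H3 at depth 16
  add 185.219.106.100/32 -> H3 at depth 32
  ? 237.105.69.183  path d0:H6→d1:-→d2:-→d3:-→d4:H4→d5:-→d6:-→d7:H0→d8:-→d9:-→d10:-→d11:-→d12:-→d13:-→d14:-→d15:-→d16:H3→d17:-→d18:-→d19:-→d20:-→d21:-→d22:-→d23:-→d24:-→d25:-→d26:-→d27:-→d28:H1  best=H1
  add 185.219.106.100/32 -> H1 at depth 32
  del 236.0.0.0/7 (clear depth 7)
  add 48.0.0.0/8 -> H3 at depth 8
  add 102.77.0.0/16 -> H2 at depth 16
  add 102.77.0.0/16 -> H5 at depth 16
  ? 237.105.0.35  path d0:H6→d1:-→d2:-→d3:-→d4:H4→d5:-→d6:-→d7:-→d8:-→d9:-→d10:-→d11:-→d12:-→d13:-→d14:-→d15:-→d16:H3→d17:-  best=H3
  ? 48.0.80.153  path d0:H6→d1:-→d2:-→d3:-→d4:H2→d5:-→d6:-→d7:-→d8:H3  best=H3
  ? 237.105.69.187  path d0:H6→d1:-→d2:-→d3:-→d4:H4→d5:-→d6:-→d7:-→d8:-→d9:-→d10:-→d11:-→d12:-→d13:-→d14:-→d15:-→d16:H3→d17:-→d18:-→d19:-→d20:-→d21:-→d22:-→d23:-→d24:-→d25:-→d26:-→d27:-→d28:H1  best=H1
  ? 237.105.69.188  path d0:H6→d1:-→d2:-→d3:-→d4:H4→d5:-→d6:-→d7:-→d8:-→d9:-→d10:-→d11:-→d12:-→d13:-→d14:-→d15:-→d16:H3→d17:-→d18:-→d19:-→d20:-→d21:-→d22:-→d23:-→d24:-→d25:-→d26:-→d27:-→d28:H1  best=H1
  ? 48.0.2.13  path d0:H6→d1:-→d2:-→d3:-→d4:H2→d5:-→d6:-→d7:-→d8:H3  best=H3
  add 48.0.0.0/8 -> H0 at depth 8
  add 185.219.106.100/31 -> H2 at depth 31
  ? 224.0.0.1  path d0:H6→d1:-→d2:-→d3:-→d4:H4  best=H4

== LOOKUPS ==
["no-route","H1","no-route","H2","H4","H4","H4","H5","H1","H3","H3","H1","H1","H3","H4"]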